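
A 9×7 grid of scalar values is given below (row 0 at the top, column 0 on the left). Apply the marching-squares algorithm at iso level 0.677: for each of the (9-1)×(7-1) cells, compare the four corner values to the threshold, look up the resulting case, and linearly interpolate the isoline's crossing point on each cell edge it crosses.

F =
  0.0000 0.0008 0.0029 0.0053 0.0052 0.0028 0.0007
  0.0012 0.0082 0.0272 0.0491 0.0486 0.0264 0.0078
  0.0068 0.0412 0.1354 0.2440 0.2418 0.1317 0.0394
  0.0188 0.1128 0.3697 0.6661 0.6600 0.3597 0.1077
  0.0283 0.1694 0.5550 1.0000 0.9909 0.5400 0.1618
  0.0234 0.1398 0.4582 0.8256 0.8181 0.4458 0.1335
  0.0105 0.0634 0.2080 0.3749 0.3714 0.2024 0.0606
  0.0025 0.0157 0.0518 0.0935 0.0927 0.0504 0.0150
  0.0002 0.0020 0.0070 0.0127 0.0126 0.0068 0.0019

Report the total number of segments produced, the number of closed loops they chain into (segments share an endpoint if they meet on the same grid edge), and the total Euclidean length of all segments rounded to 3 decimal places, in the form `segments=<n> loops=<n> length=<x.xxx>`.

segments=8 loops=1 length=7.501

cell (3,2): code 0100 → (3.033,3.000)–(4.000,2.274)
cell (3,3): code 1100 → (3.051,4.000)–(3.033,3.000)
cell (3,4): code 1000 → (4.000,4.696)–(3.051,4.000)
cell (4,2): code 0110 → (4.000,2.274)–(5.000,2.596)
cell (4,4): code 1001 → (5.000,4.379)–(4.000,4.696)
cell (5,2): code 0010 → (5.000,2.596)–(5.330,3.000)
cell (5,3): code 0011 → (5.330,3.000)–(5.316,4.000)
cell (5,4): code 0001 → (5.316,4.000)–(5.000,4.379)
total: 8 segments, chained into 1 closed loop(s), length Σ = 7.500981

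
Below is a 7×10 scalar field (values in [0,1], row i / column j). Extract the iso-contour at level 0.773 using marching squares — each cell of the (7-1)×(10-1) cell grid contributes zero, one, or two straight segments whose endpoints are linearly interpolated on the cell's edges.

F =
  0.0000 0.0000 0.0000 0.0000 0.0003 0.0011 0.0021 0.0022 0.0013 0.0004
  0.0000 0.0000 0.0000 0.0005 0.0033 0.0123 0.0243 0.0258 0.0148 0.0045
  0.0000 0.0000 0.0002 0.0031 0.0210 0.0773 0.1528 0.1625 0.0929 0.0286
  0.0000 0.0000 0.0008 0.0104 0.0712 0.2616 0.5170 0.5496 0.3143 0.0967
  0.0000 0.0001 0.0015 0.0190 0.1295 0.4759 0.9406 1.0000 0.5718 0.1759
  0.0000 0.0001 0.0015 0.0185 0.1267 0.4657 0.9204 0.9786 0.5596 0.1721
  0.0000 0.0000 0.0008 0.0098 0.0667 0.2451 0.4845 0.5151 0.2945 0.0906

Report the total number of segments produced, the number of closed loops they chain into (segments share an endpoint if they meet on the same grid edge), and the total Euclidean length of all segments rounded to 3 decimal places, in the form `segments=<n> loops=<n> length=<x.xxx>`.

cell (3,5): code 0100 → (3.604,6.000)–(4.000,5.639)
cell (3,6): code 1100 → (3.496,7.000)–(3.604,6.000)
cell (3,7): code 1000 → (4.000,7.530)–(3.496,7.000)
cell (4,5): code 0110 → (4.000,5.639)–(5.000,5.676)
cell (4,7): code 1001 → (5.000,7.491)–(4.000,7.530)
cell (5,5): code 0010 → (5.000,5.676)–(5.338,6.000)
cell (5,6): code 0011 → (5.338,6.000)–(5.444,7.000)
cell (5,7): code 0001 → (5.444,7.000)–(5.000,7.491)
total: 8 segments, chained into 1 closed loop(s), length Σ = 6.409582

segments=8 loops=1 length=6.410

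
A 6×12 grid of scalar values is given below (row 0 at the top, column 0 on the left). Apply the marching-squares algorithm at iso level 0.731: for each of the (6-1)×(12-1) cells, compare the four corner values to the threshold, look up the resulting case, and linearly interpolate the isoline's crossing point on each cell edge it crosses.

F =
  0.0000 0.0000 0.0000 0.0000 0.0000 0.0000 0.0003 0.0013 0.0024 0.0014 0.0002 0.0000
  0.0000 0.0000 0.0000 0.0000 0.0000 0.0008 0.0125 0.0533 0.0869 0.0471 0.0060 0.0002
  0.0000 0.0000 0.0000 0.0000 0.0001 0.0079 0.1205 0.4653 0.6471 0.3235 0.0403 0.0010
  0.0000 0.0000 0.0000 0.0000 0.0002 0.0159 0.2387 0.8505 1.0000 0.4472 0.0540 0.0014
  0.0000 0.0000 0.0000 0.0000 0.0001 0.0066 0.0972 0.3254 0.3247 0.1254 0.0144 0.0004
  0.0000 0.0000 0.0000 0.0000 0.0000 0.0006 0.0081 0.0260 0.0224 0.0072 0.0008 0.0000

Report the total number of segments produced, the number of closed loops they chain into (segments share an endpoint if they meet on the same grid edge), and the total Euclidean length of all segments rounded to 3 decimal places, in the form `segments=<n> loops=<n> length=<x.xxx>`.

segments=6 loops=1 length=4.312

cell (2,6): code 0100 → (2.690,7.000)–(3.000,6.805)
cell (2,7): code 1100 → (2.238,8.000)–(2.690,7.000)
cell (2,8): code 1000 → (3.000,8.487)–(2.238,8.000)
cell (3,6): code 0010 → (3.000,6.805)–(3.228,7.000)
cell (3,7): code 0011 → (3.228,7.000)–(3.398,8.000)
cell (3,8): code 0001 → (3.398,8.000)–(3.000,8.487)
total: 6 segments, chained into 1 closed loop(s), length Σ = 4.311597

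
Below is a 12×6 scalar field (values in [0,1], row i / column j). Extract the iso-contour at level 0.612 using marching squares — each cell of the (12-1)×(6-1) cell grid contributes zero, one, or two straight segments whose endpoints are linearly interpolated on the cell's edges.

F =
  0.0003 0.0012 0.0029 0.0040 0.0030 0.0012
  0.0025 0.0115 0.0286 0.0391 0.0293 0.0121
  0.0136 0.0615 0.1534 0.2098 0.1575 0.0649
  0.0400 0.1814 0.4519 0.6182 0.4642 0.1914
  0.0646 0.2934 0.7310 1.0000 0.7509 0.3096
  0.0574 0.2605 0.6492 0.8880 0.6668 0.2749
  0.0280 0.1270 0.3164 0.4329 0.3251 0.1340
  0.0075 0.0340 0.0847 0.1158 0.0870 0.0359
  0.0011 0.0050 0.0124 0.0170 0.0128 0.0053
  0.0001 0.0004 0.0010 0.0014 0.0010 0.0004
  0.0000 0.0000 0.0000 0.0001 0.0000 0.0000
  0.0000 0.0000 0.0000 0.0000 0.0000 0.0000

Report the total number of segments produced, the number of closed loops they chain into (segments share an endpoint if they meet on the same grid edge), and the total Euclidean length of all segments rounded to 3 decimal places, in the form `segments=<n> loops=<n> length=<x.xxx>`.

cell (2,2): code 0100 → (2.985,3.000)–(3.000,2.963)
cell (2,3): code 1000 → (3.000,3.040)–(2.985,3.000)
cell (3,1): code 0100 → (3.574,2.000)–(4.000,1.728)
cell (3,2): code 1110 → (3.000,2.963)–(3.574,2.000)
cell (3,3): code 1101 → (3.516,4.000)–(3.000,3.040)
cell (3,4): code 1000 → (4.000,4.315)–(3.516,4.000)
cell (4,1): code 0110 → (4.000,1.728)–(5.000,1.904)
cell (4,4): code 1001 → (5.000,4.140)–(4.000,4.315)
cell (5,1): code 0010 → (5.000,1.904)–(5.112,2.000)
cell (5,2): code 0011 → (5.112,2.000)–(5.606,3.000)
cell (5,3): code 0011 → (5.606,3.000)–(5.160,4.000)
cell (5,4): code 0001 → (5.160,4.000)–(5.000,4.140)
total: 12 segments, chained into 1 closed loop(s), length Σ = 7.977997

segments=12 loops=1 length=7.978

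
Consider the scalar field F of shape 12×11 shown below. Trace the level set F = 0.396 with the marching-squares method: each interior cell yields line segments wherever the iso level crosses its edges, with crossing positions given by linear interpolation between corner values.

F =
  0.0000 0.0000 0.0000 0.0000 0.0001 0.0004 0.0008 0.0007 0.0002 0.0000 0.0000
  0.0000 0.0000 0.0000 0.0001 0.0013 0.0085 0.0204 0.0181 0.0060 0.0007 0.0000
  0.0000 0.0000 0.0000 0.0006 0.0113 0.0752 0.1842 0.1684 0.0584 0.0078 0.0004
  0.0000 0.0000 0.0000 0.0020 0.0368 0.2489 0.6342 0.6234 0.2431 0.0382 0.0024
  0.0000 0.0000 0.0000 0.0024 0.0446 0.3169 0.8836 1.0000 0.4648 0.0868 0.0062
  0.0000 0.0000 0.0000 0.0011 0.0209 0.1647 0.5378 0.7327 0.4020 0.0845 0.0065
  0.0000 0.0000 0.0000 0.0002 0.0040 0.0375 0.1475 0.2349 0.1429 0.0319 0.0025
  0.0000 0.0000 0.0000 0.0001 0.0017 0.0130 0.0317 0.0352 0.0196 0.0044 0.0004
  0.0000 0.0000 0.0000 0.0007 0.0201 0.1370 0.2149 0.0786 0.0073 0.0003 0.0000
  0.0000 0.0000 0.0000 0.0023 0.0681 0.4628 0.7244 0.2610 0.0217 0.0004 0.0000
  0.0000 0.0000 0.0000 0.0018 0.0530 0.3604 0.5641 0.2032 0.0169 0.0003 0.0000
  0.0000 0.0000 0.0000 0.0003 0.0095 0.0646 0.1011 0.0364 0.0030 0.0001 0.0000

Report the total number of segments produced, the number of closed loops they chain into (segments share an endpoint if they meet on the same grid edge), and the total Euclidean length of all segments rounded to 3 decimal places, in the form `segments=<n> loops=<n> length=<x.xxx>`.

segments=20 loops=2 length=15.602

cell (2,5): code 0100 → (2.471,6.000)–(3.000,5.382)
cell (2,6): code 1100 → (2.500,7.000)–(2.471,6.000)
cell (2,7): code 1000 → (3.000,7.598)–(2.500,7.000)
cell (3,5): code 0110 → (3.000,5.382)–(4.000,5.140)
cell (3,7): code 1101 → (3.690,8.000)–(3.000,7.598)
cell (3,8): code 1000 → (4.000,8.182)–(3.690,8.000)
cell (4,5): code 0110 → (4.000,5.140)–(5.000,5.620)
cell (4,8): code 1001 → (5.000,8.019)–(4.000,8.182)
cell (5,5): code 0010 → (5.000,5.620)–(5.363,6.000)
cell (5,6): code 0011 → (5.363,6.000)–(5.676,7.000)
cell (5,7): code 0011 → (5.676,7.000)–(5.023,8.000)
cell (5,8): code 0001 → (5.023,8.000)–(5.000,8.019)
cell (8,4): code 0100 → (8.795,5.000)–(9.000,4.831)
cell (8,5): code 1100 → (8.355,6.000)–(8.795,5.000)
cell (8,6): code 1000 → (9.000,6.709)–(8.355,6.000)
cell (9,4): code 0010 → (9.000,4.831)–(9.652,5.000)
cell (9,5): code 0111 → (9.652,5.000)–(10.000,5.175)
cell (9,6): code 1001 → (10.000,6.466)–(9.000,6.709)
cell (10,5): code 0010 → (10.000,5.175)–(10.363,6.000)
cell (10,6): code 0001 → (10.363,6.000)–(10.000,6.466)
total: 20 segments, chained into 2 closed loop(s), length Σ = 15.601579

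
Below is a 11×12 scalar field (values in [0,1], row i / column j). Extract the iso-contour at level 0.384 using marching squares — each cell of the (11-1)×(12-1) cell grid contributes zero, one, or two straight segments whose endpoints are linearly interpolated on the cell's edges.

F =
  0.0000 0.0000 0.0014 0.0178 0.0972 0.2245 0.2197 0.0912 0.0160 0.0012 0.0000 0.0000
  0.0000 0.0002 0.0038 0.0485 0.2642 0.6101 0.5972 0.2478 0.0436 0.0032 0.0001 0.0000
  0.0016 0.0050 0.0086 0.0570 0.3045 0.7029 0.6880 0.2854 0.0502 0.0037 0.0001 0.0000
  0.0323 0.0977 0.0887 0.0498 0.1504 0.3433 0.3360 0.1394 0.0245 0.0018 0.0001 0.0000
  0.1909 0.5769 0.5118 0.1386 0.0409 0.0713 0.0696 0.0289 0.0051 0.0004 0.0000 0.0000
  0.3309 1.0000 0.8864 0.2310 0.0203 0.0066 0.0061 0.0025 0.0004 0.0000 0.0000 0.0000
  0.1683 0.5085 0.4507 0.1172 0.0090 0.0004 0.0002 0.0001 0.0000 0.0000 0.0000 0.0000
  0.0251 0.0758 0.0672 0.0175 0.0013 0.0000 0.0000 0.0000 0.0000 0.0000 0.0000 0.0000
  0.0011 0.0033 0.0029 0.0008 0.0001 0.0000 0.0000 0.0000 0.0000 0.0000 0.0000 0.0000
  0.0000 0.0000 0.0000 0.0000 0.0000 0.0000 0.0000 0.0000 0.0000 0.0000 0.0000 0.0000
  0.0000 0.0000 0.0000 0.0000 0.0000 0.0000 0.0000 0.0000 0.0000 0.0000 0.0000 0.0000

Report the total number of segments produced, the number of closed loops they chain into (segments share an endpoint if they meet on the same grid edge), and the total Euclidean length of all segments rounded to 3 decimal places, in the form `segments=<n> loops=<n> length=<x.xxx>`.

segments=18 loops=2 length=16.377

cell (0,4): code 0100 → (0.414,5.000)–(1.000,4.346)
cell (0,5): code 1100 → (0.435,6.000)–(0.414,5.000)
cell (0,6): code 1000 → (1.000,6.610)–(0.435,6.000)
cell (1,4): code 0110 → (1.000,4.346)–(2.000,4.200)
cell (1,6): code 1001 → (2.000,6.755)–(1.000,6.610)
cell (2,4): code 0010 → (2.000,4.200)–(2.887,5.000)
cell (2,5): code 0011 → (2.887,5.000)–(2.864,6.000)
cell (2,6): code 0001 → (2.864,6.000)–(2.000,6.755)
cell (3,0): code 0100 → (3.597,1.000)–(4.000,0.500)
cell (3,1): code 1100 → (3.698,2.000)–(3.597,1.000)
cell (3,2): code 1000 → (4.000,2.342)–(3.698,2.000)
cell (4,0): code 0110 → (4.000,0.500)–(5.000,0.079)
cell (4,2): code 1001 → (5.000,2.767)–(4.000,2.342)
cell (5,0): code 0110 → (5.000,0.079)–(6.000,0.634)
cell (5,2): code 1001 → (6.000,2.200)–(5.000,2.767)
cell (6,0): code 0010 → (6.000,0.634)–(6.288,1.000)
cell (6,1): code 0011 → (6.288,1.000)–(6.174,2.000)
cell (6,2): code 0001 → (6.174,2.000)–(6.000,2.200)
total: 18 segments, chained into 2 closed loop(s), length Σ = 16.377497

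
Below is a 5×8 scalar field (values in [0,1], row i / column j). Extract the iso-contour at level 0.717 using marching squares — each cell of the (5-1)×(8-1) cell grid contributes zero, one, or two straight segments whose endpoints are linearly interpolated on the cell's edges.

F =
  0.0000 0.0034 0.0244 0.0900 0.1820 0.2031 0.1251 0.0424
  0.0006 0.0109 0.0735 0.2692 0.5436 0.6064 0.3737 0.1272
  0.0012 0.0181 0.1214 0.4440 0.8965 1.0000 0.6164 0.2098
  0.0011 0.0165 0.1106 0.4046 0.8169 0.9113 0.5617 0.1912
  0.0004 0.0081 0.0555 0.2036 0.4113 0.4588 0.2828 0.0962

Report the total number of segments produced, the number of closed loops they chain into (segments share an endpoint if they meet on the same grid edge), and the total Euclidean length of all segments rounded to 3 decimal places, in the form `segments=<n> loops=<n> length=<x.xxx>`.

cell (1,3): code 0100 → (1.491,4.000)–(2.000,3.603)
cell (1,4): code 1100 → (1.281,5.000)–(1.491,4.000)
cell (1,5): code 1000 → (2.000,5.738)–(1.281,5.000)
cell (2,3): code 0110 → (2.000,3.603)–(3.000,3.758)
cell (2,5): code 1001 → (3.000,5.556)–(2.000,5.738)
cell (3,3): code 0010 → (3.000,3.758)–(3.246,4.000)
cell (3,4): code 0011 → (3.246,4.000)–(3.429,5.000)
cell (3,5): code 0001 → (3.429,5.000)–(3.000,5.556)
total: 8 segments, chained into 1 closed loop(s), length Σ = 6.789817

segments=8 loops=1 length=6.790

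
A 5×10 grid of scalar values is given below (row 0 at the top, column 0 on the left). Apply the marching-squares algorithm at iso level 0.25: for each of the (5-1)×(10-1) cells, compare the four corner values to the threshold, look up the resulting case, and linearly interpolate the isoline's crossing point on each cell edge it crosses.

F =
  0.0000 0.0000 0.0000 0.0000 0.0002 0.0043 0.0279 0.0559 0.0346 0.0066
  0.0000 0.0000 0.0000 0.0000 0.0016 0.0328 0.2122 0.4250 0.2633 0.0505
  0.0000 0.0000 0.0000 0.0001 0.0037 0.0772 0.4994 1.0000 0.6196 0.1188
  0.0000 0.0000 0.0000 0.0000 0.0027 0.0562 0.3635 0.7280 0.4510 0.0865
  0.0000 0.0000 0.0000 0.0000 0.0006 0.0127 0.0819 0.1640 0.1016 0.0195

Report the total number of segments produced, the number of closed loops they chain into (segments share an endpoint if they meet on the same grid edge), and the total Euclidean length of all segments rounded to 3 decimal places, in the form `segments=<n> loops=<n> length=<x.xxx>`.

segments=12 loops=1 length=10.112

cell (0,6): code 0100 → (0.526,7.000)–(1.000,6.178)
cell (0,7): code 1100 → (0.942,8.000)–(0.526,7.000)
cell (0,8): code 1000 → (1.000,8.062)–(0.942,8.000)
cell (1,5): code 0100 → (1.132,6.000)–(2.000,5.409)
cell (1,6): code 1110 → (1.000,6.178)–(1.132,6.000)
cell (1,8): code 1001 → (2.000,8.738)–(1.000,8.062)
cell (2,5): code 0110 → (2.000,5.409)–(3.000,5.631)
cell (2,8): code 1001 → (3.000,8.551)–(2.000,8.738)
cell (3,5): code 0010 → (3.000,5.631)–(3.403,6.000)
cell (3,6): code 0011 → (3.403,6.000)–(3.848,7.000)
cell (3,7): code 0011 → (3.848,7.000)–(3.575,8.000)
cell (3,8): code 0001 → (3.575,8.000)–(3.000,8.551)
total: 12 segments, chained into 1 closed loop(s), length Σ = 10.111571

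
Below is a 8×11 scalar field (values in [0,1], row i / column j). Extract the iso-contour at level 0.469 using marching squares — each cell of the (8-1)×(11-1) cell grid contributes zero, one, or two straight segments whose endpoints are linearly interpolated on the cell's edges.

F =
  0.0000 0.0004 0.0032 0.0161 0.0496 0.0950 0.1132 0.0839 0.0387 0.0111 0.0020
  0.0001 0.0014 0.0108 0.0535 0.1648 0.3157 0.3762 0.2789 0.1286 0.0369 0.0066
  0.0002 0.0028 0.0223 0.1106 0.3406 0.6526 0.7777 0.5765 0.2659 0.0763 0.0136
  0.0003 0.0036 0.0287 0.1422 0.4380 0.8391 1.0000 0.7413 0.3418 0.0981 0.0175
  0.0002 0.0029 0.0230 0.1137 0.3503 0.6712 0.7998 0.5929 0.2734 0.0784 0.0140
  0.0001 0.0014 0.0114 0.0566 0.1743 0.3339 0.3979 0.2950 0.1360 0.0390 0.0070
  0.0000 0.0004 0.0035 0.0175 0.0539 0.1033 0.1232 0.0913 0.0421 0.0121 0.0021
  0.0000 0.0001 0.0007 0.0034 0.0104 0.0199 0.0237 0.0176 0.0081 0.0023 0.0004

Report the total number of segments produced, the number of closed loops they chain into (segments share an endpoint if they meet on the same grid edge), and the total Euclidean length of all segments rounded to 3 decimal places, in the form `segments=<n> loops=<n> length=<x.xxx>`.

cell (1,4): code 0100 → (1.455,5.000)–(2.000,4.412)
cell (1,5): code 1100 → (1.231,6.000)–(1.455,5.000)
cell (1,6): code 1100 → (1.639,7.000)–(1.231,6.000)
cell (1,7): code 1000 → (2.000,7.346)–(1.639,7.000)
cell (2,4): code 0110 → (2.000,4.412)–(3.000,4.077)
cell (2,7): code 1001 → (3.000,7.682)–(2.000,7.346)
cell (3,4): code 0110 → (3.000,4.077)–(4.000,4.370)
cell (3,7): code 1001 → (4.000,7.388)–(3.000,7.682)
cell (4,4): code 0010 → (4.000,4.370)–(4.599,5.000)
cell (4,5): code 0011 → (4.599,5.000)–(4.823,6.000)
cell (4,6): code 0011 → (4.823,6.000)–(4.416,7.000)
cell (4,7): code 0001 → (4.416,7.000)–(4.000,7.388)
total: 12 segments, chained into 1 closed loop(s), length Σ = 11.143110

segments=12 loops=1 length=11.143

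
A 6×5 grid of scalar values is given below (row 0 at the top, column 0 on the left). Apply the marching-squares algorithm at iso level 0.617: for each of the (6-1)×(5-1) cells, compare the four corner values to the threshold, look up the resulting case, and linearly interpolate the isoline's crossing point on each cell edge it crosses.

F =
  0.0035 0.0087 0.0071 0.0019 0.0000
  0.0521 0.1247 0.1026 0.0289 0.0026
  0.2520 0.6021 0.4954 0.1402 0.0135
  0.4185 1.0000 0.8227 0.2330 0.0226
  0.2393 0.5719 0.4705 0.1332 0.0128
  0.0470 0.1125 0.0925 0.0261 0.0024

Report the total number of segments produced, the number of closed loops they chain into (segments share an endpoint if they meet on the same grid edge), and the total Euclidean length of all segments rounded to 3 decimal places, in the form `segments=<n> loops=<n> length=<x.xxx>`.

segments=6 loops=1 length=5.778

cell (2,0): code 0100 → (2.037,1.000)–(3.000,0.341)
cell (2,1): code 1100 → (2.372,2.000)–(2.037,1.000)
cell (2,2): code 1000 → (3.000,2.349)–(2.372,2.000)
cell (3,0): code 0010 → (3.000,0.341)–(3.895,1.000)
cell (3,1): code 0011 → (3.895,1.000)–(3.584,2.000)
cell (3,2): code 0001 → (3.584,2.000)–(3.000,2.349)
total: 6 segments, chained into 1 closed loop(s), length Σ = 5.777803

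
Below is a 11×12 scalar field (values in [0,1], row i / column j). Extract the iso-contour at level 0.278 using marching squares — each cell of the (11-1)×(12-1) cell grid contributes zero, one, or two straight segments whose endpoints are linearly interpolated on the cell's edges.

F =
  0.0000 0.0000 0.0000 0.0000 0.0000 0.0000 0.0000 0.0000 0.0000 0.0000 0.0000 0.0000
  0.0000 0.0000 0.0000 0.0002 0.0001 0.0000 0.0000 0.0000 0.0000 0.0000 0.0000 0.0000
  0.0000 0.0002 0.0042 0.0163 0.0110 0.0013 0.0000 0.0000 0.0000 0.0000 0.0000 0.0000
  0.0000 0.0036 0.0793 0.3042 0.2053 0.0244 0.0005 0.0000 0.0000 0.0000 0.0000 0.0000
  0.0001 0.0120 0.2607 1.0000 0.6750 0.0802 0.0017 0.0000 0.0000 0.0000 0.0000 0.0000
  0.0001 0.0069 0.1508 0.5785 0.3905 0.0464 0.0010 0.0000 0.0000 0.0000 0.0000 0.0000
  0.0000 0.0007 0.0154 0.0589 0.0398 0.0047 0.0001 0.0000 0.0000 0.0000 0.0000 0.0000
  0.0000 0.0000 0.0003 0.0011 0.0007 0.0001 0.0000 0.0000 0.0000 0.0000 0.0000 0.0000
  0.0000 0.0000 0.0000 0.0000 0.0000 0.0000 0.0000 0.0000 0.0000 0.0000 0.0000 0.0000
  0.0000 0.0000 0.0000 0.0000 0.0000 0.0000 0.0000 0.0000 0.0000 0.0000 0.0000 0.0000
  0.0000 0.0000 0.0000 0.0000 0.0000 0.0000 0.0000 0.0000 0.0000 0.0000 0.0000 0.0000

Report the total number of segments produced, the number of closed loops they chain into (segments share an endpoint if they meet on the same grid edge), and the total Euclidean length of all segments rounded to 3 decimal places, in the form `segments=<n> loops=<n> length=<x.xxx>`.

segments=10 loops=1 length=8.069

cell (2,2): code 0100 → (2.909,3.000)–(3.000,2.884)
cell (2,3): code 1000 → (3.000,3.265)–(2.909,3.000)
cell (3,2): code 0110 → (3.000,2.884)–(4.000,2.023)
cell (3,3): code 1101 → (3.155,4.000)–(3.000,3.265)
cell (3,4): code 1000 → (4.000,4.667)–(3.155,4.000)
cell (4,2): code 0110 → (4.000,2.023)–(5.000,2.297)
cell (4,4): code 1001 → (5.000,4.327)–(4.000,4.667)
cell (5,2): code 0010 → (5.000,2.297)–(5.578,3.000)
cell (5,3): code 0011 → (5.578,3.000)–(5.321,4.000)
cell (5,4): code 0001 → (5.321,4.000)–(5.000,4.327)
total: 10 segments, chained into 1 closed loop(s), length Σ = 8.069040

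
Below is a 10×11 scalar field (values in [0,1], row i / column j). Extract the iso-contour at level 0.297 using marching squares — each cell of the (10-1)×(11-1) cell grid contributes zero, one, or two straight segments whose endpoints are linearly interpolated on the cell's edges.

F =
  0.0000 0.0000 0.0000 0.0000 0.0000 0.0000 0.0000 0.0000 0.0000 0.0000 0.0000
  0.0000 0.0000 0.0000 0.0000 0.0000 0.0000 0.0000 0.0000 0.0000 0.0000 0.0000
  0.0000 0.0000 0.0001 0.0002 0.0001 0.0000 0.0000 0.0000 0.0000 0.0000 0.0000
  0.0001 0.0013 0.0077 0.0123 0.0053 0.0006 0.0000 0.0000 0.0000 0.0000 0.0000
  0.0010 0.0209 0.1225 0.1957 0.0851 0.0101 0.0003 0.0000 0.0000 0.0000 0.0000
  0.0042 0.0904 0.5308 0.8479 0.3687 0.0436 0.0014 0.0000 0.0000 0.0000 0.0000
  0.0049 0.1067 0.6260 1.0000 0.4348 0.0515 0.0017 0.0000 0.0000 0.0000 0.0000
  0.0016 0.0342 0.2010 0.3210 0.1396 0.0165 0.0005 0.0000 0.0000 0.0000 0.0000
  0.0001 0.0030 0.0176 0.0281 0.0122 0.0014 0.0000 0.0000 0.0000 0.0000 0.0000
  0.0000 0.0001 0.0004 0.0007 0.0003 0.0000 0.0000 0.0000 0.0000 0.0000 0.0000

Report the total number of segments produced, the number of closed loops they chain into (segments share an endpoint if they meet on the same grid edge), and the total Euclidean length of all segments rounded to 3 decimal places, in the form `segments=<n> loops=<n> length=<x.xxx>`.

segments=12 loops=1 length=9.141

cell (4,1): code 0100 → (4.427,2.000)–(5.000,1.469)
cell (4,2): code 1100 → (4.155,3.000)–(4.427,2.000)
cell (4,3): code 1100 → (4.747,4.000)–(4.155,3.000)
cell (4,4): code 1000 → (5.000,4.221)–(4.747,4.000)
cell (5,1): code 0110 → (5.000,1.469)–(6.000,1.366)
cell (5,4): code 1001 → (6.000,4.360)–(5.000,4.221)
cell (6,1): code 0010 → (6.000,1.366)–(6.774,2.000)
cell (6,2): code 0111 → (6.774,2.000)–(7.000,2.800)
cell (6,3): code 1011 → (7.000,3.132)–(6.467,4.000)
cell (6,4): code 0001 → (6.467,4.000)–(6.000,4.360)
cell (7,2): code 0010 → (7.000,2.800)–(7.082,3.000)
cell (7,3): code 0001 → (7.082,3.000)–(7.000,3.132)
total: 12 segments, chained into 1 closed loop(s), length Σ = 9.140562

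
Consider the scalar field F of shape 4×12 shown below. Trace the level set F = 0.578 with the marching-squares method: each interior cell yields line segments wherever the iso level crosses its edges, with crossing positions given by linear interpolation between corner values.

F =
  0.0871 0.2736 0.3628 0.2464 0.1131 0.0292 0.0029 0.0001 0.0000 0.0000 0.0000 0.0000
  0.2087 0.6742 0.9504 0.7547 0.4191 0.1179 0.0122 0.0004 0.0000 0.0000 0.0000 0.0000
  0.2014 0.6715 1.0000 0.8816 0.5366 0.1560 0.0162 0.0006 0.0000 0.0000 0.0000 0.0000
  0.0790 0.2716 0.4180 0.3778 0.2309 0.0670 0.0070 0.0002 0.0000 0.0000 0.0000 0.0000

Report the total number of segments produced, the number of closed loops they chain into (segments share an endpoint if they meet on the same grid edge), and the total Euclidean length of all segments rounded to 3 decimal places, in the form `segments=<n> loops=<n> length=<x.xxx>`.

cell (0,0): code 0100 → (0.760,1.000)–(1.000,0.793)
cell (0,1): code 1100 → (0.366,2.000)–(0.760,1.000)
cell (0,2): code 1100 → (0.652,3.000)–(0.366,2.000)
cell (0,3): code 1000 → (1.000,3.527)–(0.652,3.000)
cell (1,0): code 0110 → (1.000,0.793)–(2.000,0.801)
cell (1,3): code 1001 → (2.000,3.880)–(1.000,3.527)
cell (2,0): code 0010 → (2.000,0.801)–(2.234,1.000)
cell (2,1): code 0011 → (2.234,1.000)–(2.725,2.000)
cell (2,2): code 0011 → (2.725,2.000)–(2.603,3.000)
cell (2,3): code 0001 → (2.603,3.000)–(2.000,3.880)
total: 10 segments, chained into 1 closed loop(s), length Σ = 8.618380

segments=10 loops=1 length=8.618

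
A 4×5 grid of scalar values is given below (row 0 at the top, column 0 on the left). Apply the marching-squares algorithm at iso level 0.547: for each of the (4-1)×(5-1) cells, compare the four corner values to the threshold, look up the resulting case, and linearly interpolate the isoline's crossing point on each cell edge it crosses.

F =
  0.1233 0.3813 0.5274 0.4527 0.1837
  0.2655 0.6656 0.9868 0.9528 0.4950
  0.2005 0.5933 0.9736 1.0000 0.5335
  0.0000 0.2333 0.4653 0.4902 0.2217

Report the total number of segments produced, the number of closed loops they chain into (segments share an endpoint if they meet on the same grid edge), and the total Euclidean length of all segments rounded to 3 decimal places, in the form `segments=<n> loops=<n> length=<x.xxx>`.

segments=10 loops=1 length=9.599

cell (0,0): code 0100 → (0.583,1.000)–(1.000,0.704)
cell (0,1): code 1100 → (0.043,2.000)–(0.583,1.000)
cell (0,2): code 1100 → (0.189,3.000)–(0.043,2.000)
cell (0,3): code 1000 → (1.000,3.886)–(0.189,3.000)
cell (1,0): code 0110 → (1.000,0.704)–(2.000,0.882)
cell (1,3): code 1001 → (2.000,3.971)–(1.000,3.886)
cell (2,0): code 0010 → (2.000,0.882)–(2.129,1.000)
cell (2,1): code 0011 → (2.129,1.000)–(2.839,2.000)
cell (2,2): code 0011 → (2.839,2.000)–(2.889,3.000)
cell (2,3): code 0001 → (2.889,3.000)–(2.000,3.971)
total: 10 segments, chained into 1 closed loop(s), length Σ = 9.598763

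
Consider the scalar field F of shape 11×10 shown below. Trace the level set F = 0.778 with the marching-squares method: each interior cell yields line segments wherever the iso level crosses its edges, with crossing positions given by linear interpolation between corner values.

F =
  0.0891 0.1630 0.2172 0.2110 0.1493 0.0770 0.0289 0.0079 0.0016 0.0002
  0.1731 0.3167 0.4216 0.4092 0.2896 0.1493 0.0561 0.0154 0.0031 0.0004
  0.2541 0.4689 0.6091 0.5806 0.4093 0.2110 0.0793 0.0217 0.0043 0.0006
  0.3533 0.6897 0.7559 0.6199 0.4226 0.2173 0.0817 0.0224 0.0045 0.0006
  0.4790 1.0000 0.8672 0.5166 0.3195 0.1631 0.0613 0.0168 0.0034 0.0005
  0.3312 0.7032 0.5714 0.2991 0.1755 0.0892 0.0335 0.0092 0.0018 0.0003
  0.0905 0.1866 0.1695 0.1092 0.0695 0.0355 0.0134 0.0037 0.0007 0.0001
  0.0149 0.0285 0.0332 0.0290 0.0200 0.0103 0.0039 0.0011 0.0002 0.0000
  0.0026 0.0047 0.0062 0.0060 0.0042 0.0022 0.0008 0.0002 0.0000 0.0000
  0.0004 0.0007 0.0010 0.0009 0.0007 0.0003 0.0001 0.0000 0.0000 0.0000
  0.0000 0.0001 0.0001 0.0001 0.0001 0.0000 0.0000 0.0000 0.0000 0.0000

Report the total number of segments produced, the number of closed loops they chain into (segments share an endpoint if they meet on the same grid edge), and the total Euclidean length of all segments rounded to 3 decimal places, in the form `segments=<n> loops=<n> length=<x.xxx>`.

segments=6 loops=1 length=5.028

cell (3,0): code 0100 → (3.285,1.000)–(4.000,0.574)
cell (3,1): code 1100 → (3.199,2.000)–(3.285,1.000)
cell (3,2): code 1000 → (4.000,2.254)–(3.199,2.000)
cell (4,0): code 0010 → (4.000,0.574)–(4.748,1.000)
cell (4,1): code 0011 → (4.748,1.000)–(4.302,2.000)
cell (4,2): code 0001 → (4.302,2.000)–(4.000,2.254)
total: 6 segments, chained into 1 closed loop(s), length Σ = 5.027760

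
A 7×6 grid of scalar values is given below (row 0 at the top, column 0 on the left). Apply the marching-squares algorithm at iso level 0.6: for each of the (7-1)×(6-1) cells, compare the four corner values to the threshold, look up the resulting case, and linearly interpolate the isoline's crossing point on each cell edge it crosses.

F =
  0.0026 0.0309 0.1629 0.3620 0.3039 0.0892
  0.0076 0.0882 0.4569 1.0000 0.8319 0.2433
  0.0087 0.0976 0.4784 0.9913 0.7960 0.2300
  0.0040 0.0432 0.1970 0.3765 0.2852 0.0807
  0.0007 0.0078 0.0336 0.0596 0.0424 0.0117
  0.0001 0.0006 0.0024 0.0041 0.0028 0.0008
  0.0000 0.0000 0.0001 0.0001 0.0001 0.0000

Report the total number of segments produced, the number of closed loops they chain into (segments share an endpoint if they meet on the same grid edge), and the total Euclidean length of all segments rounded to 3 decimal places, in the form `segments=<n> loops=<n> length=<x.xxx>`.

segments=8 loops=1 length=7.118

cell (0,2): code 0100 → (0.373,3.000)–(1.000,2.263)
cell (0,3): code 1100 → (0.561,4.000)–(0.373,3.000)
cell (0,4): code 1000 → (1.000,4.394)–(0.561,4.000)
cell (1,2): code 0110 → (1.000,2.263)–(2.000,2.237)
cell (1,4): code 1001 → (2.000,4.346)–(1.000,4.394)
cell (2,2): code 0010 → (2.000,2.237)–(2.636,3.000)
cell (2,3): code 0011 → (2.636,3.000)–(2.384,4.000)
cell (2,4): code 0001 → (2.384,4.000)–(2.000,4.346)
total: 8 segments, chained into 1 closed loop(s), length Σ = 7.118068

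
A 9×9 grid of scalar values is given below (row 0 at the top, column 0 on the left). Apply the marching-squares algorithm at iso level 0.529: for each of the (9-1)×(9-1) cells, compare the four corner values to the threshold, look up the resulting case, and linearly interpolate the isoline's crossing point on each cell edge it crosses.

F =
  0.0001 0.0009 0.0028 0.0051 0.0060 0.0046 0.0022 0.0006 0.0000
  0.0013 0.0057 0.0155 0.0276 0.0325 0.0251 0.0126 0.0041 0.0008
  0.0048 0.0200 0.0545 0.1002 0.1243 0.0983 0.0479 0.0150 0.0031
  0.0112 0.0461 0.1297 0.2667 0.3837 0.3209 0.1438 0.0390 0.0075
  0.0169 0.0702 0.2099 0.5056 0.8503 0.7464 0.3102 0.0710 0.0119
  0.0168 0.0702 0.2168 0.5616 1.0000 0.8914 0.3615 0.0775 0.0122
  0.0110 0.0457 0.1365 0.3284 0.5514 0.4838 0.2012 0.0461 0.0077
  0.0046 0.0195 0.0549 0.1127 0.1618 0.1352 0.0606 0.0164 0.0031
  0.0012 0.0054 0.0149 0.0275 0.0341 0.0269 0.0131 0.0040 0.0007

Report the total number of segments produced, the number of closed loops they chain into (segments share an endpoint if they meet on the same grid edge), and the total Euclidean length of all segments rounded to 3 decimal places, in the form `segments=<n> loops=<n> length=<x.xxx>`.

segments=12 loops=1 length=8.583

cell (3,3): code 0100 → (3.311,4.000)–(4.000,3.068)
cell (3,4): code 1100 → (3.489,5.000)–(3.311,4.000)
cell (3,5): code 1000 → (4.000,5.498)–(3.489,5.000)
cell (4,2): code 0100 → (4.418,3.000)–(5.000,2.905)
cell (4,3): code 1110 → (4.000,3.068)–(4.418,3.000)
cell (4,5): code 1001 → (5.000,5.684)–(4.000,5.498)
cell (5,2): code 0010 → (5.000,2.905)–(5.140,3.000)
cell (5,3): code 0111 → (5.140,3.000)–(6.000,3.900)
cell (5,4): code 1011 → (6.000,4.331)–(5.889,5.000)
cell (5,5): code 0001 → (5.889,5.000)–(5.000,5.684)
cell (6,3): code 0010 → (6.000,3.900)–(6.057,4.000)
cell (6,4): code 0001 → (6.057,4.000)–(6.000,4.331)
total: 12 segments, chained into 1 closed loop(s), length Σ = 8.583410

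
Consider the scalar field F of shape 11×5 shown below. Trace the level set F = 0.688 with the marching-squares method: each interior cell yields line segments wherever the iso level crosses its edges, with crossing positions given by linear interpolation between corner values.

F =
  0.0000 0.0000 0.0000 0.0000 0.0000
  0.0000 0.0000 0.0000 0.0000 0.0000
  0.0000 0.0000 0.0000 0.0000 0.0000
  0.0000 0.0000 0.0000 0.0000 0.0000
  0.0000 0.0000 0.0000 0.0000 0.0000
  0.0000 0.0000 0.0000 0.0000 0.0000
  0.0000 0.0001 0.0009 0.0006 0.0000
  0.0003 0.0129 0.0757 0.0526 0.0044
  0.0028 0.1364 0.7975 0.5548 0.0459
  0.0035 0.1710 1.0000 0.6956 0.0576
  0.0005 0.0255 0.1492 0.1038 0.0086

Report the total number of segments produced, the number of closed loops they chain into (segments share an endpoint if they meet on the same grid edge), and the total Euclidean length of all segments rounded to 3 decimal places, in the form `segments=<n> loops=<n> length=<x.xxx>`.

cell (7,1): code 0100 → (7.848,2.000)–(8.000,1.834)
cell (7,2): code 1000 → (8.000,2.451)–(7.848,2.000)
cell (8,1): code 0110 → (8.000,1.834)–(9.000,1.624)
cell (8,2): code 1101 → (8.946,3.000)–(8.000,2.451)
cell (8,3): code 1000 → (9.000,3.012)–(8.946,3.000)
cell (9,1): code 0010 → (9.000,1.624)–(9.367,2.000)
cell (9,2): code 0011 → (9.367,2.000)–(9.013,3.000)
cell (9,3): code 0001 → (9.013,3.000)–(9.000,3.012)
total: 8 segments, chained into 1 closed loop(s), length Σ = 4.475293

segments=8 loops=1 length=4.475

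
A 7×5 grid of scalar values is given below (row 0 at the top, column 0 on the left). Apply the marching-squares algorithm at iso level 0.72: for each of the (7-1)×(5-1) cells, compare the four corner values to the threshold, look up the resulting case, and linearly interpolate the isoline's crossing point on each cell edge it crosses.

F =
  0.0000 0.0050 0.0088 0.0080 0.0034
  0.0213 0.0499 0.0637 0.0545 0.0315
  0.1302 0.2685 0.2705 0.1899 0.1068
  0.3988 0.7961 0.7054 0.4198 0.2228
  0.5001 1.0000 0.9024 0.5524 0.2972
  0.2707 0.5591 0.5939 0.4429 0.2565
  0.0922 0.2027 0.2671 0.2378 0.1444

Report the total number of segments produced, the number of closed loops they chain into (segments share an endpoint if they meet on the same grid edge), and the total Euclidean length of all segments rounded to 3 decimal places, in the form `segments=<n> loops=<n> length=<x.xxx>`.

cell (2,0): code 0100 → (2.856,1.000)–(3.000,0.808)
cell (2,1): code 1000 → (3.000,1.839)–(2.856,1.000)
cell (3,0): code 0110 → (3.000,0.808)–(4.000,0.440)
cell (3,1): code 1101 → (3.074,2.000)–(3.000,1.839)
cell (3,2): code 1000 → (4.000,2.521)–(3.074,2.000)
cell (4,0): code 0010 → (4.000,0.440)–(4.635,1.000)
cell (4,1): code 0011 → (4.635,1.000)–(4.591,2.000)
cell (4,2): code 0001 → (4.591,2.000)–(4.000,2.521)
total: 8 segments, chained into 1 closed loop(s), length Σ = 6.032441

segments=8 loops=1 length=6.032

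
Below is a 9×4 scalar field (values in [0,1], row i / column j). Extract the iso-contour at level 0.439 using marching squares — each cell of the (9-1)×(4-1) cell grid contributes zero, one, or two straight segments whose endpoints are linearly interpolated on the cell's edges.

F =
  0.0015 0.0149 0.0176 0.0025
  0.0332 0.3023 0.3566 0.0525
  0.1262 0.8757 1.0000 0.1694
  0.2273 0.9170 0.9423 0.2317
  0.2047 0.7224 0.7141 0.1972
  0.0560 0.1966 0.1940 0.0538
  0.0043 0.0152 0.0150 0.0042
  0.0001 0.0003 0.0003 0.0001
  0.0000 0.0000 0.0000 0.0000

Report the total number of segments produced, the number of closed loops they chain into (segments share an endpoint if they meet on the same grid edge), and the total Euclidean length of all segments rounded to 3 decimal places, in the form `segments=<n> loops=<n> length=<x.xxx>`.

segments=10 loops=1 length=9.619

cell (1,0): code 0100 → (1.238,1.000)–(2.000,0.417)
cell (1,1): code 1100 → (1.128,2.000)–(1.238,1.000)
cell (1,2): code 1000 → (2.000,2.675)–(1.128,2.000)
cell (2,0): code 0110 → (2.000,0.417)–(3.000,0.307)
cell (2,2): code 1001 → (3.000,2.708)–(2.000,2.675)
cell (3,0): code 0110 → (3.000,0.307)–(4.000,0.453)
cell (3,2): code 1001 → (4.000,2.532)–(3.000,2.708)
cell (4,0): code 0010 → (4.000,0.453)–(4.539,1.000)
cell (4,1): code 0011 → (4.539,1.000)–(4.529,2.000)
cell (4,2): code 0001 → (4.529,2.000)–(4.000,2.532)
total: 10 segments, chained into 1 closed loop(s), length Σ = 9.619085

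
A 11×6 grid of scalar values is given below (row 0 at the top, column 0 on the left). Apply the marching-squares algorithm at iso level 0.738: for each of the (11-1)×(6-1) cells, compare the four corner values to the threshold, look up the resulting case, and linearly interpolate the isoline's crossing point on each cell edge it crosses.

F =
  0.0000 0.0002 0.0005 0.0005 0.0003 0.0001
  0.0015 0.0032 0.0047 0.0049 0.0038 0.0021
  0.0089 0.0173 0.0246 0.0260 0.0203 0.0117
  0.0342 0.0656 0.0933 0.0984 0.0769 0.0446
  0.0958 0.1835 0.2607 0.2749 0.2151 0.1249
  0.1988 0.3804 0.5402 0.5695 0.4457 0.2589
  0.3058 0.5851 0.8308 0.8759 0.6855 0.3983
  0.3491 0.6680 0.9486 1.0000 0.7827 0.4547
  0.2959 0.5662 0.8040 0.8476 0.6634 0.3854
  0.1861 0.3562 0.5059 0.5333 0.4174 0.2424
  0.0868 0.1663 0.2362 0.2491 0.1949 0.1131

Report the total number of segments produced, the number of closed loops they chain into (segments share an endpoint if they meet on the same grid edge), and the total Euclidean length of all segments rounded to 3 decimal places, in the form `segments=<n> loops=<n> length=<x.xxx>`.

cell (5,1): code 0100 → (5.681,2.000)–(6.000,1.622)
cell (5,2): code 1100 → (5.550,3.000)–(5.681,2.000)
cell (5,3): code 1000 → (6.000,3.724)–(5.550,3.000)
cell (6,1): code 0110 → (6.000,1.622)–(7.000,1.249)
cell (6,3): code 1101 → (6.540,4.000)–(6.000,3.724)
cell (6,4): code 1000 → (7.000,4.136)–(6.540,4.000)
cell (7,1): code 0110 → (7.000,1.249)–(8.000,1.722)
cell (7,3): code 1011 → (8.000,3.595)–(7.375,4.000)
cell (7,4): code 0001 → (7.375,4.000)–(7.000,4.136)
cell (8,1): code 0010 → (8.000,1.722)–(8.221,2.000)
cell (8,2): code 0011 → (8.221,2.000)–(8.349,3.000)
cell (8,3): code 0001 → (8.349,3.000)–(8.000,3.595)
total: 12 segments, chained into 1 closed loop(s), length Σ = 8.811840

segments=12 loops=1 length=8.812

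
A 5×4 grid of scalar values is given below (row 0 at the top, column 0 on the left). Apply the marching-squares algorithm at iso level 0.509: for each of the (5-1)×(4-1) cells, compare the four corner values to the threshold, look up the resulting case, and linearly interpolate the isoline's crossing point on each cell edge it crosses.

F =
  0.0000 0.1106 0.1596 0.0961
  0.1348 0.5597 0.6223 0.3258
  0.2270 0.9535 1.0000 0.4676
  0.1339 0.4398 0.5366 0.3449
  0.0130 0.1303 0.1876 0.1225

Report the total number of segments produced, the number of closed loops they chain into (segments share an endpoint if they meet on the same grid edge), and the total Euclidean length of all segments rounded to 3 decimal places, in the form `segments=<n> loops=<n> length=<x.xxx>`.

segments=10 loops=1 length=7.393

cell (0,0): code 0100 → (0.887,1.000)–(1.000,0.881)
cell (0,1): code 1100 → (0.755,2.000)–(0.887,1.000)
cell (0,2): code 1000 → (1.000,2.382)–(0.755,2.000)
cell (1,0): code 0110 → (1.000,0.881)–(2.000,0.388)
cell (1,2): code 1001 → (2.000,2.922)–(1.000,2.382)
cell (2,0): code 0010 → (2.000,0.388)–(2.865,1.000)
cell (2,1): code 0111 → (2.865,1.000)–(3.000,1.715)
cell (2,2): code 1001 → (3.000,2.144)–(2.000,2.922)
cell (3,1): code 0010 → (3.000,1.715)–(3.079,2.000)
cell (3,2): code 0001 → (3.079,2.000)–(3.000,2.144)
total: 10 segments, chained into 1 closed loop(s), length Σ = 7.392553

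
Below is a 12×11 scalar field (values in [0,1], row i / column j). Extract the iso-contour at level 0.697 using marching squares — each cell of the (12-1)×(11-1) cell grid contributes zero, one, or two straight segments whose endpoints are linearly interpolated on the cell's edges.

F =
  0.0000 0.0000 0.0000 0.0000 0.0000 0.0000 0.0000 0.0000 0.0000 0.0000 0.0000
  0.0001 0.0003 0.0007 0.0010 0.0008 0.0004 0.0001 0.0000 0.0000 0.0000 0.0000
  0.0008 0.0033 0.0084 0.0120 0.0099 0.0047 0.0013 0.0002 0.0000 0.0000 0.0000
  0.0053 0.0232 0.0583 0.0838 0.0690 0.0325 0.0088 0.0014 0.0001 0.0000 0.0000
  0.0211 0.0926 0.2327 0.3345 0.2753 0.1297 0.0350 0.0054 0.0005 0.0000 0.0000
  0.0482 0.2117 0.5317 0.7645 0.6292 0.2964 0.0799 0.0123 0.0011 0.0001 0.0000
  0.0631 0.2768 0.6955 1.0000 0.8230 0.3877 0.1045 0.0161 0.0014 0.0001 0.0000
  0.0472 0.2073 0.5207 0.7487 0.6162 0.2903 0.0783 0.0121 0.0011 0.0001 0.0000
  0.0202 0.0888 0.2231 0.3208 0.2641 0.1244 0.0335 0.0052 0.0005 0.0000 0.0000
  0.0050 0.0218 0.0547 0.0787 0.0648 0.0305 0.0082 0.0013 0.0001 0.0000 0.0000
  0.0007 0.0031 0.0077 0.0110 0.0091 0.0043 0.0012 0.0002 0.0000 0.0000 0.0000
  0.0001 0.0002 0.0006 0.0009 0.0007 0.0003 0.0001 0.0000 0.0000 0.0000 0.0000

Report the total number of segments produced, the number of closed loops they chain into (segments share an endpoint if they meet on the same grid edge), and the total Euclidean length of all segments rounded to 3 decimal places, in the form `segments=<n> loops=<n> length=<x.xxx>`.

cell (4,2): code 0100 → (4.843,3.000)–(5.000,2.710)
cell (4,3): code 1000 → (5.000,3.499)–(4.843,3.000)
cell (5,2): code 0110 → (5.000,2.710)–(6.000,2.005)
cell (5,3): code 1101 → (5.350,4.000)–(5.000,3.499)
cell (5,4): code 1000 → (6.000,4.289)–(5.350,4.000)
cell (6,2): code 0110 → (6.000,2.005)–(7.000,2.773)
cell (6,3): code 1011 → (7.000,3.390)–(6.609,4.000)
cell (6,4): code 0001 → (6.609,4.000)–(6.000,4.289)
cell (7,2): code 0010 → (7.000,2.773)–(7.121,3.000)
cell (7,3): code 0001 → (7.121,3.000)–(7.000,3.390)
total: 10 segments, chained into 1 closed loop(s), length Σ = 6.724416

segments=10 loops=1 length=6.724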